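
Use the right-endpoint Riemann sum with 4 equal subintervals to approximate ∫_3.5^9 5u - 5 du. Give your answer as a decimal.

Δu = (9 − 3.5)/4 = 1.375.
Right endpoints: 4.875, 6.25, 7.625, 9.
f(4.875) = 19.375, f(6.25) = 26.25, f(7.625) = 33.125, f(9) = 40.
Sum = Δu · [f(4.875) + f(6.25) + f(7.625) + f(9)].
Sum = 163.28125.

163.28125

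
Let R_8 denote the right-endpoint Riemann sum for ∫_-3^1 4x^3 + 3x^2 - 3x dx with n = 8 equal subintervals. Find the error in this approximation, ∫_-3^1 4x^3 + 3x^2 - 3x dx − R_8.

-17.5

Exact integral: ∫_-3^1 f(x) dx = -40.
R_8 = -22.5.
Error = -40 − (-22.5) = -17.5.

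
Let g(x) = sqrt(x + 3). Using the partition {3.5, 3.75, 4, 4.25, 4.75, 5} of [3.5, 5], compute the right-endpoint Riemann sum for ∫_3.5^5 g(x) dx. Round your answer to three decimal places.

Subinterval widths: 0.25, 0.25, 0.25, 0.5, 0.25.
Right endpoints: 3.75, 4, 4.25, 4.75, 5.
g(3.75) ≈ 2.598, g(4) ≈ 2.646, g(4.25) ≈ 2.693, g(4.75) ≈ 2.784, g(5) ≈ 2.828.
Sum = Σ Δx_i · g(x_i).
Sum ≈ 4.083.

4.083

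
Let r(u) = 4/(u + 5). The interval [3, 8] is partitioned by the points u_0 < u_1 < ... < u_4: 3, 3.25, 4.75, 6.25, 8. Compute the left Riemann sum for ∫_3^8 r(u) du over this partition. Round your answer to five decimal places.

Subinterval widths: 0.25, 1.5, 1.5, 1.75.
Left endpoints: 3, 3.25, 4.75, 6.25.
r(3) = 0.5, r(3.25) = 16/33, r(4.75) = 16/39, r(6.25) = 16/45.
Sum = Σ Δu_i · r(u_i).
Sum ≈ 2.08988.

2.08988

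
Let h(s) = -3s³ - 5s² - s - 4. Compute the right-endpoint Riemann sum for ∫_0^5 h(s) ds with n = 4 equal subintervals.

Δs = (5 − 0)/4 = 1.25.
Right endpoints: 1.25, 2.5, 3.75, 5.
h(1.25) = -18.921875, h(2.5) = -84.625, h(3.75) = -236.265625, h(5) = -509.
Sum = Δs · [h(1.25) + h(2.5) + h(3.75) + h(5)].
Sum = -1061.015625.

-1061.015625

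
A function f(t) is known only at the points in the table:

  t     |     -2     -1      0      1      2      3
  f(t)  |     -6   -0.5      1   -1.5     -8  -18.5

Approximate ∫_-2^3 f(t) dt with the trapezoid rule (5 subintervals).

Δt = 1.
T_5 = (1/2)·[(-6) + 2·(-0.5) + 2·1 + 2·(-1.5) + 2·(-8) + (-18.5)] = -21.25.

-21.25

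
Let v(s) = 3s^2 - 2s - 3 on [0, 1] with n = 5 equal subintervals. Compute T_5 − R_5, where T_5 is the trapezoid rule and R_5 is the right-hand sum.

T_5 = -2.98.
R_5 = -2.88.
T_5 − R_5 = -0.1.

-0.1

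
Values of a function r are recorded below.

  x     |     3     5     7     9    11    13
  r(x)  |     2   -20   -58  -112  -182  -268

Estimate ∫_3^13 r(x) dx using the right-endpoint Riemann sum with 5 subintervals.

-1280

Δx = 2.
Sum = 2·[(-20) + (-58) + (-112) + (-182) + (-268)] = -1280.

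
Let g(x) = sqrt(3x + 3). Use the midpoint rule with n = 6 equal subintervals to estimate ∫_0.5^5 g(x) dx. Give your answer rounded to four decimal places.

Δx = (5 − 0.5)/6 = 0.75.
Midpoints: 0.875, 1.625, 2.375, 3.125, 3.875, 4.625.
g(0.875) ≈ 2.3717, g(1.625) ≈ 2.8062, g(2.375) ≈ 3.1820, g(3.125) ≈ 3.5178, g(3.875) ≈ 3.8243, g(4.625) ≈ 4.1079.
Sum = Δx · [g(0.875) + g(1.625) + g(2.375) + ...].
Sum ≈ 14.8574.

14.8574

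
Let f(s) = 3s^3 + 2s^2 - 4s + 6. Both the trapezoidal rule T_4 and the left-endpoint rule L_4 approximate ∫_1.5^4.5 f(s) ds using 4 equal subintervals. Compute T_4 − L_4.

T_4 = 352.40625.
L_4 = 244.6875.
T_4 − L_4 = 107.71875.

107.71875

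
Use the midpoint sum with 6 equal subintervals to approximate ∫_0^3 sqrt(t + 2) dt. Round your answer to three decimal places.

Δt = (3 − 0)/6 = 0.5.
Midpoints: 0.25, 0.75, 1.25, 1.75, 2.25, 2.75.
f(0.25) ≈ 1.500, f(0.75) ≈ 1.658, f(1.25) ≈ 1.803, f(1.75) ≈ 1.936, f(2.25) ≈ 2.062, f(2.75) ≈ 2.179.
Sum = Δt · [f(0.25) + f(0.75) + f(1.25) + ...].
Sum ≈ 5.569.

5.569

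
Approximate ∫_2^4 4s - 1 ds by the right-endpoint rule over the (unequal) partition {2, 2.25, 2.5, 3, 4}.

24.75

Subinterval widths: 0.25, 0.25, 0.5, 1.
Right endpoints: 2.25, 2.5, 3, 4.
f(2.25) = 8, f(2.5) = 9, f(3) = 11, f(4) = 15.
Sum = Σ Δs_i · f(s_i).
Sum = 24.75.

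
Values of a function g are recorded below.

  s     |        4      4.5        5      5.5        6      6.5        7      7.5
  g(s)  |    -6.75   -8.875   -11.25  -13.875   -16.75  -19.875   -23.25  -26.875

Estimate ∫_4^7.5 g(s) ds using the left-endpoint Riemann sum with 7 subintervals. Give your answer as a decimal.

Δs = 0.5.
Sum = 0.5·[(-6.75) + (-8.875) + (-11.25) + (-13.875) + (-16.75) + (-19.875) + (-23.25)] = -50.3125.

-50.3125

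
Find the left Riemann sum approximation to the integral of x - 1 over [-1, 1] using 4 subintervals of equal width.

Δx = (1 − (-1))/4 = 0.5.
Left endpoints: -1, -0.5, 0, 0.5.
f(-1) = -2, f(-0.5) = -1.5, f(0) = -1, f(0.5) = -0.5.
Sum = Δx · [f(-1) + f(-0.5) + f(0) + f(0.5)].
Sum = -2.5.

-2.5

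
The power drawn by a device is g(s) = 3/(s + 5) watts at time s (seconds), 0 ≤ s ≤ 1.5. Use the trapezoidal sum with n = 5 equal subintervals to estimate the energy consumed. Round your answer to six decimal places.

Δs = (1.5 − 0)/5 = 0.3.
g(0) = 0.6, g(0.3) = 30/53, g(0.6) = 15/28, g(0.9) = 30/59, g(1.2) = 15/31, g(1.5) = 6/13.
T_5 = (Δs/2)·[g(s_0) + 2g(s_1) + ... + 2g(s_{4}) + g(s_5)].
Sum ≈ 0.787460.

0.787460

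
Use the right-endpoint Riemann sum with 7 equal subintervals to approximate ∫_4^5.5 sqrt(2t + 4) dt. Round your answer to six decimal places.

5.552202

Δt = (5.5 − 4)/7 = 3/14.
Right endpoints: 59/14, 31/7, 65/14, 34/7, 71/14, 37/7, 5.5.
f(59/14) ≈ 3.525418, f(31/7) ≈ 3.585686, f(65/14) ≈ 3.644957, f(34/7) ≈ 3.703280, f(71/14) ≈ 3.760699, f(37/7) ≈ 3.817254, f(5.5) ≈ 3.872983.
Sum = Δt · [f(59/14) + f(31/7) + f(65/14) + ...].
Sum ≈ 5.552202.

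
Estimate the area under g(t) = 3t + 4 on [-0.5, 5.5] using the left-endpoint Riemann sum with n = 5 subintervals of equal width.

58.2

Δt = (5.5 − (-0.5))/5 = 1.2.
Left endpoints: -0.5, 0.7, 1.9, 3.1, 4.3.
g(-0.5) = 2.5, g(0.7) = 6.1, g(1.9) = 9.7, g(3.1) = 13.3, g(4.3) = 16.9.
Sum = Δt · [g(-0.5) + g(0.7) + g(1.9) + g(3.1) + g(4.3)].
Sum = 58.2.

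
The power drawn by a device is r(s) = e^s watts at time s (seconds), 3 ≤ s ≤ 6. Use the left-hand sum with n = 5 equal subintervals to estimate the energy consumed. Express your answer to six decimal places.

279.772162

Δs = (6 − 3)/5 = 0.6.
Left endpoints: 3, 3.6, 4.2, 4.8, 5.4.
r(3) ≈ 20.085537, r(3.6) ≈ 36.598234, r(4.2) ≈ 66.686331, r(4.8) ≈ 121.510418, r(5.4) ≈ 221.406416.
Sum = Δs · [r(3) + r(3.6) + r(4.2) + r(4.8) + r(5.4)].
Sum ≈ 279.772162.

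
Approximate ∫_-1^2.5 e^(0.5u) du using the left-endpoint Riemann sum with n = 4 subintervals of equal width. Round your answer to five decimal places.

4.59766

Δu = (2.5 − (-1))/4 = 0.875.
Left endpoints: -1, -0.125, 0.75, 1.625.
f(-1) ≈ 0.60653, f(-0.125) ≈ 0.93941, f(0.75) ≈ 1.45499, f(1.625) ≈ 2.25353.
Sum = Δu · [f(-1) + f(-0.125) + f(0.75) + f(1.625)].
Sum ≈ 4.59766.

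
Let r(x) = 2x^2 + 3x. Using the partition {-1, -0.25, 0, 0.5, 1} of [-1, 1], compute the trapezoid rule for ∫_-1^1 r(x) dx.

Subinterval widths: 0.75, 0.25, 0.5, 0.5.
r(-1) = -1, r(-0.25) = -0.625, r(0) = 0, r(0.5) = 2, r(1) = 5.
On each subinterval the trapezoid contributes (Δx_i/2)·[r(x_{i-1}) + r(x_i)].
Sum = 1.5625.

1.5625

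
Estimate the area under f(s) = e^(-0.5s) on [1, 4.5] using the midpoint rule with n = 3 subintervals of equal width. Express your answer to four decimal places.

0.9882

Δs = (4.5 − 1)/3 = 7/6.
Midpoints: 19/12, 2.75, 47/12.
f(19/12) ≈ 0.4531, f(2.75) ≈ 0.2528, f(47/12) ≈ 0.1411.
Sum = Δs · [f(19/12) + f(2.75) + f(47/12)].
Sum ≈ 0.9882.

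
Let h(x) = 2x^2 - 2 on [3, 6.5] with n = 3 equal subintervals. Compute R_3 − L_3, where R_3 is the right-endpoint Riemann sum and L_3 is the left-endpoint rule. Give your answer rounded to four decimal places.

R_3 ≈ 198.462963.
L_3 ≈ 120.879630.
R_3 − L_3 ≈ 77.5833.

77.5833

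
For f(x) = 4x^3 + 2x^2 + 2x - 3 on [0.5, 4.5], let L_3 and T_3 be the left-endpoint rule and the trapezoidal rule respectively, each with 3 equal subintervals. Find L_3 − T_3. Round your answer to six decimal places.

-274.666667

L_3 ≈ 241.92592593.
T_3 ≈ 516.59259259.
L_3 − T_3 ≈ -274.666667.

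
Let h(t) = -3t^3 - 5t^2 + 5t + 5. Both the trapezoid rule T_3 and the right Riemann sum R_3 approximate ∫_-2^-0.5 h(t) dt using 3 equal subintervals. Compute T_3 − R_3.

-0.65625

T_3 = -2.65625.
R_3 = -2.
T_3 − R_3 = -0.65625.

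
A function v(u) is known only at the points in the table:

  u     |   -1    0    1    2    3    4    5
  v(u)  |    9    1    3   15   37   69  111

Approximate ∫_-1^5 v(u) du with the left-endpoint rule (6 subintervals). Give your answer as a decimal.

Δu = 1.
Sum = 1·[9 + 1 + 3 + 15 + 37 + 69] = 134.

134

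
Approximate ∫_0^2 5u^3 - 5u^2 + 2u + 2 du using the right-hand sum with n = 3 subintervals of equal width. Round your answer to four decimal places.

Δu = (2 − 0)/3 = 2/3.
Right endpoints: 2/3, 4/3, 2.
f(2/3) = 70/27, f(4/3) = 206/27, f(2) = 26.
Sum = Δu · [f(2/3) + f(4/3) + f(2)].
Sum ≈ 24.1481.

24.1481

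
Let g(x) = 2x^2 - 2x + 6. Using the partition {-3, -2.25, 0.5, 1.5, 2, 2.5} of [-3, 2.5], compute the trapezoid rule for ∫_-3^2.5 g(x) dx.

71.65625

Subinterval widths: 0.75, 2.75, 1, 0.5, 0.5.
g(-3) = 30, g(-2.25) = 20.625, g(0.5) = 5.5, g(1.5) = 7.5, g(2) = 10, g(2.5) = 13.5.
On each subinterval the trapezoid contributes (Δx_i/2)·[g(x_{i-1}) + g(x_i)].
Sum = 71.65625.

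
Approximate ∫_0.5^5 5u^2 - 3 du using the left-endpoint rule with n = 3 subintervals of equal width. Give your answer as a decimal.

Δu = (5 − 0.5)/3 = 1.5.
Left endpoints: 0.5, 2, 3.5.
f(0.5) = -1.75, f(2) = 17, f(3.5) = 58.25.
Sum = Δu · [f(0.5) + f(2) + f(3.5)].
Sum = 110.25.

110.25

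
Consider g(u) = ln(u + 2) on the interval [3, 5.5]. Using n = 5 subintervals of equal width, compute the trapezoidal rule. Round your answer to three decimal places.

Δu = (5.5 − 3)/5 = 0.5.
g(3) ≈ 1.609, g(3.5) ≈ 1.705, g(4) ≈ 1.792, g(4.5) ≈ 1.872, g(5) ≈ 1.946, g(5.5) ≈ 2.015.
T_5 = (Δu/2)·[g(u_0) + 2g(u_1) + ... + 2g(u_{4}) + g(u_5)].
Sum ≈ 4.563.

4.563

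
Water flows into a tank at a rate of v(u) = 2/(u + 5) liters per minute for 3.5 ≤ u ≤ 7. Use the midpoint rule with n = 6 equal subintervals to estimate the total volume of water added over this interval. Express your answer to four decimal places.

0.6895

Δu = (7 − 3.5)/6 = 7/12.
Midpoints: 91/24, 4.375, 119/24, 133/24, 6.125, 161/24.
v(91/24) = 48/211, v(4.375) = 16/75, v(119/24) = 48/239, v(133/24) = 48/253, v(6.125) = 16/89, v(161/24) = 48/281.
Sum = Δu · [v(91/24) + v(4.375) + v(119/24) + ...].
Sum ≈ 0.6895.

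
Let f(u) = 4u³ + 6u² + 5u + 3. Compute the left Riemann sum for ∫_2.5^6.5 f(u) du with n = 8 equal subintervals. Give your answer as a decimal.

2058

Δu = (6.5 − 2.5)/8 = 0.5.
Left endpoints: 2.5, 3, 3.5, 4, 4.5, 5, 5.5, 6.
f(2.5) = 115.5, f(3) = 180, f(3.5) = 265.5, f(4) = 375, f(4.5) = 511.5, f(5) = 678, f(5.5) = 877.5, f(6) = 1113.
Sum = Δu · [f(2.5) + f(3) + f(3.5) + ...].
Sum = 2058.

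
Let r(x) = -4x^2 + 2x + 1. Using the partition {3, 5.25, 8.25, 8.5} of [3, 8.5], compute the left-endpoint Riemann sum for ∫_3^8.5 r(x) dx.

Subinterval widths: 2.25, 3, 0.25.
Left endpoints: 3, 5.25, 8.25.
r(3) = -29, r(5.25) = -98.75, r(8.25) = -254.75.
Sum = Σ Δx_i · r(x_i).
Sum = -425.1875.

-425.1875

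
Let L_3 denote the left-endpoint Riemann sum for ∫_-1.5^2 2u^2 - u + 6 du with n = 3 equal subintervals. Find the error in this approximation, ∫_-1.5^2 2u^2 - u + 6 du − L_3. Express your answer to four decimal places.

-1.5880

Exact integral: ∫_-1.5^2 f(u) du ≈ 27.708333.
L_3 ≈ 29.296296.
Error ≈ 27.708333 − 29.296296 ≈ -1.5880.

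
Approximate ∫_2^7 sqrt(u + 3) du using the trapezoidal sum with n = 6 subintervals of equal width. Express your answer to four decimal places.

Δu = (7 − 2)/6 = 5/6.
f(2) ≈ 2.2361, f(17/6) ≈ 2.4152, f(11/3) ≈ 2.5820, f(4.5) ≈ 2.7386, f(16/3) ≈ 2.8868, f(37/6) ≈ 3.0277, f(7) ≈ 3.1623.
T_6 = (Δu/2)·[f(u_0) + 2f(u_1) + ... + 2f(u_{5}) + f(u_6)].
Sum ≈ 13.6245.

13.6245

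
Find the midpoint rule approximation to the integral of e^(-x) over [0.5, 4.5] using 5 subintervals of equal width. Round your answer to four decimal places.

0.5798

Δx = (4.5 − 0.5)/5 = 0.8.
Midpoints: 0.9, 1.7, 2.5, 3.3, 4.1.
f(0.9) ≈ 0.4066, f(1.7) ≈ 0.1827, f(2.5) ≈ 0.0821, f(3.3) ≈ 0.0369, f(4.1) ≈ 0.0166.
Sum = Δx · [f(0.9) + f(1.7) + f(2.5) + f(3.3) + f(4.1)].
Sum ≈ 0.5798.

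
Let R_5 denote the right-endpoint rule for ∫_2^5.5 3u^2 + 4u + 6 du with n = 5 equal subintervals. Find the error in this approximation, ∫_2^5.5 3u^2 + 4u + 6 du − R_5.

-33.32

Exact integral: ∫_2^5.5 f(u) du = 231.875.
R_5 = 265.195.
Error = 231.875 − 265.195 = -33.32.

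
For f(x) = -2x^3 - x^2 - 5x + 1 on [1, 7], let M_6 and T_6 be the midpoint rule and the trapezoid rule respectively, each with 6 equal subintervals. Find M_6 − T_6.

37.5

M_6 = -1415.5.
T_6 = -1453.
M_6 − T_6 = 37.5.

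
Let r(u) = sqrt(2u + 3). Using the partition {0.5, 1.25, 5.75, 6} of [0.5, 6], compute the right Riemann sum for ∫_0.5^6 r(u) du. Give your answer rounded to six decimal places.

Subinterval widths: 0.75, 4.5, 0.25.
Right endpoints: 1.25, 5.75, 6.
r(1.25) ≈ 2.345208, r(5.75) ≈ 3.807887, r(6) ≈ 3.872983.
Sum = Σ Δu_i · r(u_i).
Sum ≈ 19.862641.

19.862641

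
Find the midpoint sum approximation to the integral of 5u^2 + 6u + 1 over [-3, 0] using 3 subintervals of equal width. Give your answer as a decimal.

19.75

Δu = (0 − (-3))/3 = 1.
Midpoints: -2.5, -1.5, -0.5.
f(-2.5) = 17.25, f(-1.5) = 3.25, f(-0.5) = -0.75.
Sum = Δu · [f(-2.5) + f(-1.5) + f(-0.5)].
Sum = 19.75.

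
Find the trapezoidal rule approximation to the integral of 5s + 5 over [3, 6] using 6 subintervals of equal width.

82.5

Δs = (6 − 3)/6 = 0.5.
f(3) = 20, f(3.5) = 22.5, f(4) = 25, f(4.5) = 27.5, f(5) = 30, f(5.5) = 32.5, f(6) = 35.
T_6 = (Δs/2)·[f(s_0) + 2f(s_1) + ... + 2f(s_{5}) + f(s_6)].
Sum = 82.5.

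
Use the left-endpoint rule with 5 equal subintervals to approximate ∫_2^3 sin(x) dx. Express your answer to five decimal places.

0.64875

Δx = (3 − 2)/5 = 0.2.
Left endpoints: 2, 2.2, 2.4, 2.6, 2.8.
f(2) ≈ 0.90930, f(2.2) ≈ 0.80850, f(2.4) ≈ 0.67546, f(2.6) ≈ 0.51550, f(2.8) ≈ 0.33499.
Sum = Δx · [f(2) + f(2.2) + f(2.4) + f(2.6) + f(2.8)].
Sum ≈ 0.64875.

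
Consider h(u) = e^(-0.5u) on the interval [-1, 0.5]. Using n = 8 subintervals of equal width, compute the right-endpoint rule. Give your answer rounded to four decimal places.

1.6596

Δu = (0.5 − (-1))/8 = 0.1875.
Right endpoints: -0.8125, -0.625, -0.4375, -0.25, -0.0625, 0.125, 0.3125, 0.5.
h(-0.8125) ≈ 1.5012, h(-0.625) ≈ 1.3668, h(-0.4375) ≈ 1.2445, h(-0.25) ≈ 1.1331, h(-0.0625) ≈ 1.0317, h(0.125) ≈ 0.9394, h(0.3125) ≈ 0.8553, h(0.5) ≈ 0.7788.
Sum = Δu · [h(-0.8125) + h(-0.625) + h(-0.4375) + ...].
Sum ≈ 1.6596.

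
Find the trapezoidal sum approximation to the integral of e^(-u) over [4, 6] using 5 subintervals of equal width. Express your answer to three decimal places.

0.016

Δu = (6 − 4)/5 = 0.4.
f(4) ≈ 0.018, f(4.4) ≈ 0.012, f(4.8) ≈ 0.008, f(5.2) ≈ 0.006, f(5.6) ≈ 0.004, f(6) ≈ 0.002.
T_5 = (Δu/2)·[f(u_0) + 2f(u_1) + ... + 2f(u_{4}) + f(u_5)].
Sum ≈ 0.016.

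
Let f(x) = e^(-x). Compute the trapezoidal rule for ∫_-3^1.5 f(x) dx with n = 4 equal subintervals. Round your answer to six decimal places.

Δx = (1.5 − (-3))/4 = 1.125.
f(-3) ≈ 20.085537, f(-1.875) ≈ 6.520819, f(-0.75) ≈ 2.117000, f(0.375) ≈ 0.687289, f(1.5) ≈ 0.223130.
T_4 = (Δx/2)·[f(x_0) + 2f(x_1) + 2f(x_2) + 2f(x_3) + f(x_4)].
Sum ≈ 21.914372.

21.914372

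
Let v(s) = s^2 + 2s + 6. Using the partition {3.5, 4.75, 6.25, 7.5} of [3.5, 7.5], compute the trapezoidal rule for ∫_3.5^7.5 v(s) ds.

195.546875

Subinterval widths: 1.25, 1.5, 1.25.
v(3.5) = 25.25, v(4.75) = 38.0625, v(6.25) = 57.5625, v(7.5) = 77.25.
On each subinterval the trapezoid contributes (Δs_i/2)·[v(s_{i-1}) + v(s_i)].
Sum = 195.546875.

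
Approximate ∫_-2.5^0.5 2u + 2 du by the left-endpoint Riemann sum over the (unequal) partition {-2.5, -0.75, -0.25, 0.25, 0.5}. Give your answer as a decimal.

-3.625

Subinterval widths: 1.75, 0.5, 0.5, 0.25.
Left endpoints: -2.5, -0.75, -0.25, 0.25.
f(-2.5) = -3, f(-0.75) = 0.5, f(-0.25) = 1.5, f(0.25) = 2.5.
Sum = Σ Δu_i · f(u_i).
Sum = -3.625.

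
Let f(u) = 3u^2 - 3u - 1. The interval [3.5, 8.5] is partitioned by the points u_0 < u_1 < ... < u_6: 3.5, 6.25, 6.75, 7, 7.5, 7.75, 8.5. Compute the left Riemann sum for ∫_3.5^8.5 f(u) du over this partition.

362.78125

Subinterval widths: 2.75, 0.5, 0.25, 0.5, 0.25, 0.75.
Left endpoints: 3.5, 6.25, 6.75, 7, 7.5, 7.75.
f(3.5) = 25.25, f(6.25) = 97.4375, f(6.75) = 115.4375, f(7) = 125, f(7.5) = 145.25, f(7.75) = 155.9375.
Sum = Σ Δu_i · f(u_i).
Sum = 362.78125.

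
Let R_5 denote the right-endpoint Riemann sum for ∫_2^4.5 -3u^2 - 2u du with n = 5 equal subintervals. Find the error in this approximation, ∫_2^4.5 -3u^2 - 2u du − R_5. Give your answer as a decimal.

13.75

Exact integral: ∫_2^4.5 f(u) du = -99.375.
R_5 = -113.125.
Error = -99.375 − (-113.125) = 13.75.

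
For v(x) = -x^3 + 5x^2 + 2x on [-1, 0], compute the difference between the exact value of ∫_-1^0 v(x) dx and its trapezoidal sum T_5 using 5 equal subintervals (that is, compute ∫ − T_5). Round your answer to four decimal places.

Exact integral: ∫_-1^0 v(x) dx ≈ 0.916667.
T_5 = 0.96.
Error ≈ 0.916667 − 0.96 ≈ -0.0433.

-0.0433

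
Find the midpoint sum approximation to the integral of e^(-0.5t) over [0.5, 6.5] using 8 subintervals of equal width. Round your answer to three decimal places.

1.471

Δt = (6.5 − 0.5)/8 = 0.75.
Midpoints: 0.875, 1.625, 2.375, 3.125, 3.875, 4.625, 5.375, 6.125.
f(0.875) ≈ 0.646, f(1.625) ≈ 0.444, f(2.375) ≈ 0.305, f(3.125) ≈ 0.210, f(3.875) ≈ 0.144, f(4.625) ≈ 0.099, f(5.375) ≈ 0.068, f(6.125) ≈ 0.047.
Sum = Δt · [f(0.875) + f(1.625) + f(2.375) + ...].
Sum ≈ 1.471.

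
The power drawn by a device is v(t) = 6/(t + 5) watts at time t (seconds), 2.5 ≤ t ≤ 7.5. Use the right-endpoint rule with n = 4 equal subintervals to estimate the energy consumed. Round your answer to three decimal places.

Δt = (7.5 − 2.5)/4 = 1.25.
Right endpoints: 3.75, 5, 6.25, 7.5.
v(3.75) = 24/35, v(5) = 0.6, v(6.25) = 8/15, v(7.5) = 0.48.
Sum = Δt · [v(3.75) + v(5) + v(6.25) + v(7.5)].
Sum ≈ 2.874.

2.874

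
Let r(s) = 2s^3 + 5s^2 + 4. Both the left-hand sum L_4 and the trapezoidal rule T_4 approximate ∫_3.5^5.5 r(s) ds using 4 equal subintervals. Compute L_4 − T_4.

-84.25

L_4 = 514.75.
T_4 = 599.
L_4 − T_4 = -84.25.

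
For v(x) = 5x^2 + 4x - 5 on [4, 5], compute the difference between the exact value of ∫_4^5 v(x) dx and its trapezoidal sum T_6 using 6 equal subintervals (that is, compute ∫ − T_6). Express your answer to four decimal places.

-0.0231

Exact integral: ∫_4^5 v(x) dx ≈ 114.666667.
T_6 ≈ 114.689815.
Error ≈ 114.666667 − 114.689815 ≈ -0.0231.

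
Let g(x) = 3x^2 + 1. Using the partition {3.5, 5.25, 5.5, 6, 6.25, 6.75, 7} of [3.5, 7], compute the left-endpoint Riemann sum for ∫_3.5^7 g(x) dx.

253.625

Subinterval widths: 1.75, 0.25, 0.5, 0.25, 0.5, 0.25.
Left endpoints: 3.5, 5.25, 5.5, 6, 6.25, 6.75.
g(3.5) = 37.75, g(5.25) = 83.6875, g(5.5) = 91.75, g(6) = 109, g(6.25) = 118.1875, g(6.75) = 137.6875.
Sum = Σ Δx_i · g(x_i).
Sum = 253.625.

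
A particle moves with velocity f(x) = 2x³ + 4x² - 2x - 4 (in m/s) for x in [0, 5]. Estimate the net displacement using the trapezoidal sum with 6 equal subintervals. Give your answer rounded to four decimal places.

445.1620

Δx = (5 − 0)/6 = 5/6.
f(0) = -4, f(5/6) = -187/108, f(5/3) = 352/27, f(2.5) = 47.25, f(10/3) = 2912/27, f(25/6) = 21793/108, f(5) = 336.
T_6 = (Δx/2)·[f(x_0) + 2f(x_1) + ... + 2f(x_{5}) + f(x_6)].
Sum ≈ 445.1620.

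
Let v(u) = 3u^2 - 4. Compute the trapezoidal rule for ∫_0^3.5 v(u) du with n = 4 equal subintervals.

Δu = (3.5 − 0)/4 = 0.875.
v(0) = -4, v(0.875) = -1.703125, v(1.75) = 5.1875, v(2.625) = 16.671875, v(3.5) = 32.75.
T_4 = (Δu/2)·[v(u_0) + 2v(u_1) + 2v(u_2) + 2v(u_3) + v(u_4)].
Sum = 30.21484375.

30.21484375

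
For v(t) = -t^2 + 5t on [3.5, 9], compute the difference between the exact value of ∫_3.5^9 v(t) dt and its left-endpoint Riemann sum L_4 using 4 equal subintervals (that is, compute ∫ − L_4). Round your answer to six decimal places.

Exact integral: ∫_3.5^9 v(t) dt ≈ -56.83333333.
L_4 = -30.20703125.
Error ≈ -56.83333333 − (-30.20703125) ≈ -26.626302.

-26.626302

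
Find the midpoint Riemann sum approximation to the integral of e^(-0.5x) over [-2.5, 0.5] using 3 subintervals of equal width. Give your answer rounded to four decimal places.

Δx = (0.5 − (-2.5))/3 = 1.
Midpoints: -2, -1, 0.
f(-2) ≈ 2.7183, f(-1) ≈ 1.6487, f(0) ≈ 1.0000.
Sum = Δx · [f(-2) + f(-1) + f(0)].
Sum ≈ 5.3670.

5.3670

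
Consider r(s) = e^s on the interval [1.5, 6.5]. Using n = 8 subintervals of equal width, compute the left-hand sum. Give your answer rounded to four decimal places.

475.5708

Δs = (6.5 − 1.5)/8 = 0.625.
Left endpoints: 1.5, 2.125, 2.75, 3.375, 4, 4.625, 5.25, 5.875.
r(1.5) ≈ 4.4817, r(2.125) ≈ 8.3729, r(2.75) ≈ 15.6426, r(3.375) ≈ 29.2243, r(4) ≈ 54.5982, r(4.625) ≈ 102.0028, r(5.25) ≈ 190.5663, r(5.875) ≈ 356.0247.
Sum = Δs · [r(1.5) + r(2.125) + r(2.75) + ...].
Sum ≈ 475.5708.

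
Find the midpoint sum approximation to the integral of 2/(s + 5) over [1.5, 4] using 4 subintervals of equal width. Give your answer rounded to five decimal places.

Δs = (4 − 1.5)/4 = 0.625.
Midpoints: 1.8125, 2.4375, 3.0625, 3.6875.
f(1.8125) = 32/109, f(2.4375) = 32/119, f(3.0625) = 32/129, f(3.6875) = 32/139.
Sum = Δs · [f(1.8125) + f(2.4375) + f(3.0625) + f(3.6875)].
Sum ≈ 0.65048.

0.65048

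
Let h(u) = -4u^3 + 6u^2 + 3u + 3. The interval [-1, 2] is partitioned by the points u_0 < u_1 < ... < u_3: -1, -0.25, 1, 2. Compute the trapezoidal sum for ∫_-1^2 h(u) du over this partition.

Subinterval widths: 0.75, 1.25, 1.
h(-1) = 10, h(-0.25) = 2.6875, h(1) = 8, h(2) = 1.
On each subinterval the trapezoid contributes (Δu_i/2)·[h(u_{i-1}) + h(u_i)].
Sum = 15.9375.

15.9375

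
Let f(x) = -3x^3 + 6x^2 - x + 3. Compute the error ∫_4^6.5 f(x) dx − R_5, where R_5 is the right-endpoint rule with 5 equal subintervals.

123.515625

Exact integral: ∫_4^6.5 f(x) dx = -731.171875.
R_5 = -854.6875.
Error = -731.171875 − (-854.6875) = 123.515625.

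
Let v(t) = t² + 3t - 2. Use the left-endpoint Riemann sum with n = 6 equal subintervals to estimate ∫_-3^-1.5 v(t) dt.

-4.953125

Δt = (-1.5 − (-3))/6 = 0.25.
Left endpoints: -3, -2.75, -2.5, -2.25, -2, -1.75.
v(-3) = -2, v(-2.75) = -2.6875, v(-2.5) = -3.25, v(-2.25) = -3.6875, v(-2) = -4, v(-1.75) = -4.1875.
Sum = Δt · [v(-3) + v(-2.75) + v(-2.5) + ...].
Sum = -4.953125.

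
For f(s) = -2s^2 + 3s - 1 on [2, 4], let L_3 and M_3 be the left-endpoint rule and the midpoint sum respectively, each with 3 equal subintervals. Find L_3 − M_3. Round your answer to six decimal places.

L_3 ≈ -15.62962963.
M_3 ≈ -21.18518519.
L_3 − M_3 ≈ 5.555556.

5.555556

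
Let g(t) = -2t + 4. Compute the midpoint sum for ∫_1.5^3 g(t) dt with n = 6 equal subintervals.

-0.75

Δt = (3 − 1.5)/6 = 0.25.
Midpoints: 1.625, 1.875, 2.125, 2.375, 2.625, 2.875.
g(1.625) = 0.75, g(1.875) = 0.25, g(2.125) = -0.25, g(2.375) = -0.75, g(2.625) = -1.25, g(2.875) = -1.75.
Sum = Δt · [g(1.625) + g(1.875) + g(2.125) + ...].
Sum = -0.75.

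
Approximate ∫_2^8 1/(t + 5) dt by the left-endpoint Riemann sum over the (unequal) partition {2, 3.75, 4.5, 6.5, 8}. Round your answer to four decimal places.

Subinterval widths: 1.75, 0.75, 2, 1.5.
Left endpoints: 2, 3.75, 4.5, 6.5.
f(2) = 1/7, f(3.75) = 4/35, f(4.5) = 2/19, f(6.5) = 2/23.
Sum = Σ Δt_i · f(t_i).
Sum ≈ 0.6767.

0.6767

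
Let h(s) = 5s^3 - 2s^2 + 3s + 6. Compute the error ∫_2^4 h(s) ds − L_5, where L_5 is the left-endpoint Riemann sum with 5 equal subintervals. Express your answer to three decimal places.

Exact integral: ∫_2^4 h(s) ds ≈ 292.66667.
L_5 = 242.56.
Error ≈ 292.66667 − 242.56 ≈ 50.107.

50.107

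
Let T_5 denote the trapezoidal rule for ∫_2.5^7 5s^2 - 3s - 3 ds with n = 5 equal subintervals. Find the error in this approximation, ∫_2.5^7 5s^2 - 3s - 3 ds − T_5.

-3.0375

Exact integral: ∫_2.5^7 f(s) ds = 468.
T_5 = 471.0375.
Error = 468 − 471.0375 = -3.0375.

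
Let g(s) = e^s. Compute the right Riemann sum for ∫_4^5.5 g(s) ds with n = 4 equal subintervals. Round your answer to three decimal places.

Δs = (5.5 − 4)/4 = 0.375.
Right endpoints: 4.375, 4.75, 5.125, 5.5.
g(4.375) ≈ 79.440, g(4.75) ≈ 115.584, g(5.125) ≈ 168.174, g(5.5) ≈ 244.692.
Sum = Δs · [g(4.375) + g(4.75) + g(5.125) + g(5.5)].
Sum ≈ 227.959.

227.959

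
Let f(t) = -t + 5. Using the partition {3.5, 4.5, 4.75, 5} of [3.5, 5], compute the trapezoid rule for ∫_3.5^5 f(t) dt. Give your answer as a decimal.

1.125

Subinterval widths: 1, 0.25, 0.25.
f(3.5) = 1.5, f(4.5) = 0.5, f(4.75) = 0.25, f(5) = 0.
On each subinterval the trapezoid contributes (Δt_i/2)·[f(t_{i-1}) + f(t_i)].
Sum = 1.125.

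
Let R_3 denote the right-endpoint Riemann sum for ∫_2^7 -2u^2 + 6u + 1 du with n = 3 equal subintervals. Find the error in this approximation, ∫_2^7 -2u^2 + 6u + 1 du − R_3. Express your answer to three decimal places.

Exact integral: ∫_2^7 f(u) du ≈ -83.33333.
R_3 ≈ -137.96296.
Error ≈ -83.33333 − (-137.96296) ≈ 54.630.

54.630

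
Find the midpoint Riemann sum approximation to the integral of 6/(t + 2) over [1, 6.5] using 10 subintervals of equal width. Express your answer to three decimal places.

6.241

Δt = (6.5 − 1)/10 = 0.55.
Midpoints: 1.275, 1.825, 2.375, 2.925, 3.475, 4.025, 4.575, 5.125, 5.675, 6.225.
f(1.275) = 240/131, f(1.825) = 80/51, f(2.375) = 48/35, f(2.925) = 240/197, f(3.475) = 80/73, f(4.025) = 240/241, f(4.575) = 240/263, f(5.125) = 16/19, f(5.675) = 240/307, f(6.225) = 240/329.
Sum = Δt · [f(1.275) + f(1.825) + f(2.375) + ...].
Sum ≈ 6.241.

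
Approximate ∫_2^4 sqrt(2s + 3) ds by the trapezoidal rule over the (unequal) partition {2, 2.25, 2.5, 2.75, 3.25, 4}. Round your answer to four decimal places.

5.9859

Subinterval widths: 0.25, 0.25, 0.25, 0.5, 0.75.
f(2) ≈ 2.6458, f(2.25) ≈ 2.7386, f(2.5) ≈ 2.8284, f(2.75) ≈ 2.9155, f(3.25) ≈ 3.0822, f(4) ≈ 3.3166.
On each subinterval the trapezoid contributes (Δs_i/2)·[f(s_{i-1}) + f(s_i)].
Sum ≈ 5.9859.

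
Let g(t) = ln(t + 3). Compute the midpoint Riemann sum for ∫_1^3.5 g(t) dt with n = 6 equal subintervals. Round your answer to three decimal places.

4.122

Δt = (3.5 − 1)/6 = 5/12.
Midpoints: 29/24, 1.625, 49/24, 59/24, 2.875, 79/24.
g(29/24) ≈ 1.437, g(1.625) ≈ 1.531, g(49/24) ≈ 1.618, g(59/24) ≈ 1.697, g(2.875) ≈ 1.771, g(79/24) ≈ 1.839.
Sum = Δt · [g(29/24) + g(1.625) + g(49/24) + ...].
Sum ≈ 4.122.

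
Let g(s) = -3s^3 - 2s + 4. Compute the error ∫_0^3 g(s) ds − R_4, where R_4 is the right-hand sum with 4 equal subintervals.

36.421875

Exact integral: ∫_0^3 g(s) ds = -57.75.
R_4 = -94.171875.
Error = -57.75 − (-94.171875) = 36.421875.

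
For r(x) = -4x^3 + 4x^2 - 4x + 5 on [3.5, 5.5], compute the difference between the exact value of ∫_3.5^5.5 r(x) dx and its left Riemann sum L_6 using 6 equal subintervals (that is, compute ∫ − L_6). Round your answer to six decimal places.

Exact integral: ∫_3.5^5.5 r(x) dx ≈ -626.33333333.
L_6 ≈ -556.51851852.
Error ≈ -626.33333333 − (-556.51851852) ≈ -69.814815.

-69.814815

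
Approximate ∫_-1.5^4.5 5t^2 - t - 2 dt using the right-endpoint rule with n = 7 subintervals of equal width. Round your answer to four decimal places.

Δt = (4.5 − (-1.5))/7 = 6/7.
Right endpoints: -9/14, 3/14, 15/14, 27/14, 39/14, 51/14, 4.5.
f(-9/14) = 139/196, f(3/14) = -389/196, f(15/14) = 523/196, f(27/14) = 2875/196, f(39/14) = 6667/196, f(51/14) = 11899/196, f(4.5) = 94.75.
Sum = Δt · [f(-9/14) + f(3/14) + f(15/14) + ...].
Sum ≈ 176.1735.

176.1735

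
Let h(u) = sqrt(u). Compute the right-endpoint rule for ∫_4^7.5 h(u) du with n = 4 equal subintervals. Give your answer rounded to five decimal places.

Δu = (7.5 − 4)/4 = 0.875.
Right endpoints: 4.875, 5.75, 6.625, 7.5.
h(4.875) ≈ 2.20794, h(5.75) ≈ 2.39792, h(6.625) ≈ 2.57391, h(7.5) ≈ 2.73861.
Sum = Δu · [h(4.875) + h(5.75) + h(6.625) + h(7.5)].
Sum ≈ 8.67858.

8.67858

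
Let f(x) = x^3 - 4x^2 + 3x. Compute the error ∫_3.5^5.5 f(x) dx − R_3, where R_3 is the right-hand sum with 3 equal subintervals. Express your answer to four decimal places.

Exact integral: ∫_3.5^5.5 f(x) dx ≈ 53.583333.
R_3 ≈ 74.157407.
Error ≈ 53.583333 − 74.157407 ≈ -20.5741.

-20.5741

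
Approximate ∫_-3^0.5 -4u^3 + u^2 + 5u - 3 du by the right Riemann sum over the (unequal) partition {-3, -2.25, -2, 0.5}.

Subinterval widths: 0.75, 0.25, 2.5.
Right endpoints: -2.25, -2, 0.5.
f(-2.25) = 36.375, f(-2) = 23, f(0.5) = -0.75.
Sum = Σ Δu_i · f(u_i).
Sum = 31.15625.

31.15625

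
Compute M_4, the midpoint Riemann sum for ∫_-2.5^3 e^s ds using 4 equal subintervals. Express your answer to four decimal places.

18.5104

Δs = (3 − (-2.5))/4 = 1.375.
Midpoints: -1.8125, -0.4375, 0.9375, 2.3125.
f(-1.8125) ≈ 0.1632, f(-0.4375) ≈ 0.6456, f(0.9375) ≈ 2.5536, f(2.3125) ≈ 10.0996.
Sum = Δs · [f(-1.8125) + f(-0.4375) + f(0.9375) + f(2.3125)].
Sum ≈ 18.5104.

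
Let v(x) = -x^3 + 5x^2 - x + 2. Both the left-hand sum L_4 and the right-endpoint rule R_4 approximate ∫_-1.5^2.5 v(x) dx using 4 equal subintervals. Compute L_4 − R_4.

L_4 = 33.
R_4 = 30.
L_4 − R_4 = 3.

3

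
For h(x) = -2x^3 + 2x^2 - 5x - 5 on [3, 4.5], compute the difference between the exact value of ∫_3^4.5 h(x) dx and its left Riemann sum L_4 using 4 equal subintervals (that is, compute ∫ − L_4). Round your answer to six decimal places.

-20.513672

Exact integral: ∫_3^4.5 h(x) dx = -157.40625.
L_4 ≈ -136.89257812.
Error ≈ -157.40625 − (-136.89257812) ≈ -20.513672.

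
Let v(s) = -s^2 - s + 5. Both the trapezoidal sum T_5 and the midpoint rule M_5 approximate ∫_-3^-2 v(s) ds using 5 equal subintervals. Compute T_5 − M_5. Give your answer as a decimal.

T_5 = 1.16.
M_5 = 1.17.
T_5 − M_5 = -0.01.

-0.01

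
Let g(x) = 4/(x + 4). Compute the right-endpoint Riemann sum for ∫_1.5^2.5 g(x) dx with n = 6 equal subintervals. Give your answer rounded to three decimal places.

0.659

Δx = (2.5 − 1.5)/6 = 1/6.
Right endpoints: 5/3, 11/6, 2, 13/6, 7/3, 2.5.
g(5/3) = 12/17, g(11/6) = 24/35, g(2) = 2/3, g(13/6) = 24/37, g(7/3) = 12/19, g(2.5) = 8/13.
Sum = Δx · [g(5/3) + g(11/6) + g(2) + ...].
Sum ≈ 0.659.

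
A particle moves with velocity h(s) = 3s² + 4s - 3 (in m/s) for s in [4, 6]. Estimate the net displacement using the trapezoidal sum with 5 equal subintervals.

186.16

Δs = (6 − 4)/5 = 0.4.
h(4) = 61, h(4.4) = 72.68, h(4.8) = 85.32, h(5.2) = 98.92, h(5.6) = 113.48, h(6) = 129.
T_5 = (Δs/2)·[h(s_0) + 2h(s_1) + ... + 2h(s_{4}) + h(s_5)].
Sum = 186.16.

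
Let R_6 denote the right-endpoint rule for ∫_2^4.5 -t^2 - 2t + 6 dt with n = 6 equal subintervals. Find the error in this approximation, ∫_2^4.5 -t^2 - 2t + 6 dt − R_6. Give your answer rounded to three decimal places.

4.499

Exact integral: ∫_2^4.5 f(t) dt ≈ -28.95833.
R_6 ≈ -33.45775.
Error ≈ -28.95833 − (-33.45775) ≈ 4.499.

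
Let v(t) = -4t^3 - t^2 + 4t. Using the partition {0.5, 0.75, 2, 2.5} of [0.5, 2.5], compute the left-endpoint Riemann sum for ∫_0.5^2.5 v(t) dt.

Subinterval widths: 0.25, 1.25, 0.5.
Left endpoints: 0.5, 0.75, 2.
v(0.5) = 1.25, v(0.75) = 0.75, v(2) = -28.
Sum = Σ Δt_i · v(t_i).
Sum = -12.75.

-12.75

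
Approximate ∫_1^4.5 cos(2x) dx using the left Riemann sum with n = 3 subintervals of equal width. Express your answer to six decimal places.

0.164707

Δx = (4.5 − 1)/3 = 7/6.
Left endpoints: 1, 13/6, 10/3.
f(1) ≈ -0.416147, f(13/6) ≈ -0.370043, f(10/3) ≈ 0.927368.
Sum = Δx · [f(1) + f(13/6) + f(10/3)].
Sum ≈ 0.164707.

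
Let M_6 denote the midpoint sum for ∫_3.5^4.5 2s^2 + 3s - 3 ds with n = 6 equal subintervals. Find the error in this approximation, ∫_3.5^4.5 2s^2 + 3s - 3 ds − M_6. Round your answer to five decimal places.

Exact integral: ∫_3.5^4.5 f(s) ds ≈ 41.1666667.
M_6 ≈ 41.1620370.
Error ≈ 41.1666667 − 41.1620370 ≈ 0.00463.

0.00463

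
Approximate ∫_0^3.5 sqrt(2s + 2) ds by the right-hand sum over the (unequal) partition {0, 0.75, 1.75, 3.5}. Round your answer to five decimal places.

8.99833

Subinterval widths: 0.75, 1, 1.75.
Right endpoints: 0.75, 1.75, 3.5.
f(0.75) ≈ 1.87083, f(1.75) ≈ 2.34521, f(3.5) ≈ 3.00000.
Sum = Σ Δs_i · f(s_i).
Sum ≈ 8.99833.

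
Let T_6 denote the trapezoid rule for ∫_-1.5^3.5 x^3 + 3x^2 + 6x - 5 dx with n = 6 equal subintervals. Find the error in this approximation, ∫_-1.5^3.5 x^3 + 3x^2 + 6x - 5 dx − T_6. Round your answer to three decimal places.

Exact integral: ∫_-1.5^3.5 f(x) dx = 87.5.
T_6 ≈ 90.97222.
Error ≈ 87.5 − 90.97222 ≈ -3.472.

-3.472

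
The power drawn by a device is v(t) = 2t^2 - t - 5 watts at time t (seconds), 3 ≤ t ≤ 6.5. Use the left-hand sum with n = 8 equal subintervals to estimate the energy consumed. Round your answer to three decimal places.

Δt = (6.5 − 3)/8 = 0.4375.
Left endpoints: 3, 3.4375, 3.875, 4.3125, 4.75, 5.1875, 5.625, 6.0625.
v(3) = 10, v(3.4375) = 15.1953125, v(3.875) = 21.15625, v(4.3125) = 27.8828125, v(4.75) = 35.375, v(5.1875) = 43.6328125, v(5.625) = 52.65625, v(6.0625) = 62.4453125.
Sum = Δt · [v(3) + v(3.4375) + v(3.875) + ...].
Sum ≈ 117.400.

117.400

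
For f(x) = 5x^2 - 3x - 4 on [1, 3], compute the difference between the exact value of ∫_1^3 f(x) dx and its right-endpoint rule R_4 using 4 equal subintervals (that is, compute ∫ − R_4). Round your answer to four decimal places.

-8.9167

Exact integral: ∫_1^3 f(x) dx ≈ 23.333333.
R_4 = 32.25.
Error ≈ 23.333333 − 32.25 ≈ -8.9167.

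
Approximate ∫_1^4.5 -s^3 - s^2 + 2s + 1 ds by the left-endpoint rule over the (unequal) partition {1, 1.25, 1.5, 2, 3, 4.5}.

Subinterval widths: 0.25, 0.25, 0.5, 1, 1.5.
Left endpoints: 1, 1.25, 1.5, 2, 3.
f(1) = 1, f(1.25) = -0.015625, f(1.5) = -1.625, f(2) = -7, f(3) = -29.
Sum = Σ Δs_i · f(s_i).
Sum = -51.06640625.

-51.06640625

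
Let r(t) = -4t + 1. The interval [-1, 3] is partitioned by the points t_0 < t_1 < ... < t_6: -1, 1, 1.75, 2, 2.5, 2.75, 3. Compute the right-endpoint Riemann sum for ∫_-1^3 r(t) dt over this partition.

-22

Subinterval widths: 2, 0.75, 0.25, 0.5, 0.25, 0.25.
Right endpoints: 1, 1.75, 2, 2.5, 2.75, 3.
r(1) = -3, r(1.75) = -6, r(2) = -7, r(2.5) = -9, r(2.75) = -10, r(3) = -11.
Sum = Σ Δt_i · r(t_i).
Sum = -22.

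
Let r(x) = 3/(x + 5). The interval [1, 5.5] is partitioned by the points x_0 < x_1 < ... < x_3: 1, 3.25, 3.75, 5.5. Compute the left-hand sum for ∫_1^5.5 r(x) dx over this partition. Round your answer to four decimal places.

1.9068

Subinterval widths: 2.25, 0.5, 1.75.
Left endpoints: 1, 3.25, 3.75.
r(1) = 0.5, r(3.25) = 4/11, r(3.75) = 12/35.
Sum = Σ Δx_i · r(x_i).
Sum ≈ 1.9068.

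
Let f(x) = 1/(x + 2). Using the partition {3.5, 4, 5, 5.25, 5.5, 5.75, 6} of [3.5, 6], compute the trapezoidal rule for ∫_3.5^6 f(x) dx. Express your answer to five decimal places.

0.37544

Subinterval widths: 0.5, 1, 0.25, 0.25, 0.25, 0.25.
f(3.5) = 2/11, f(4) = 1/6, f(5) = 1/7, f(5.25) = 4/29, f(5.5) = 2/15, f(5.75) = 4/31, f(6) = 0.125.
On each subinterval the trapezoid contributes (Δx_i/2)·[f(x_{i-1}) + f(x_i)].
Sum ≈ 0.37544.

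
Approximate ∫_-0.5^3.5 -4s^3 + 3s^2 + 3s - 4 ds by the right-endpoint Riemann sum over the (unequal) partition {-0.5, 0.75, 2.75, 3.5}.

Subinterval widths: 1.25, 2, 0.75.
Right endpoints: 0.75, 2.75, 3.5.
f(0.75) = -1.75, f(2.75) = -56.25, f(3.5) = -128.25.
Sum = Σ Δs_i · f(s_i).
Sum = -210.875.

-210.875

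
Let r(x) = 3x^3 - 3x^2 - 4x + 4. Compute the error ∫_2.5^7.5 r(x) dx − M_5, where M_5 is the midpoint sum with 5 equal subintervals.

Exact integral: ∫_2.5^7.5 r(x) dx = 1857.5.
M_5 = 1840.
Error = 1857.5 − 1840 = 17.5.

17.5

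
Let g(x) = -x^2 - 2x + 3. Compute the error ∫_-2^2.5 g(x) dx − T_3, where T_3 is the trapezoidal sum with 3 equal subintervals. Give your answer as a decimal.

1.6875

Exact integral: ∫_-2^2.5 g(x) dx = 3.375.
T_3 = 1.6875.
Error = 3.375 − 1.6875 = 1.6875.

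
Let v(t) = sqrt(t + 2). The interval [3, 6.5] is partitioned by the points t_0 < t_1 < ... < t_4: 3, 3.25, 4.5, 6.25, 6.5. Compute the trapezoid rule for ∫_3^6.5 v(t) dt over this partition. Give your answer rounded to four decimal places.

Subinterval widths: 0.25, 1.25, 1.75, 0.25.
v(3) ≈ 2.2361, v(3.25) ≈ 2.2913, v(4.5) ≈ 2.5495, v(6.25) ≈ 2.8723, v(6.5) ≈ 2.9155.
On each subinterval the trapezoid contributes (Δt_i/2)·[v(t_{i-1}) + v(t_i)].
Sum ≈ 9.0590.

9.0590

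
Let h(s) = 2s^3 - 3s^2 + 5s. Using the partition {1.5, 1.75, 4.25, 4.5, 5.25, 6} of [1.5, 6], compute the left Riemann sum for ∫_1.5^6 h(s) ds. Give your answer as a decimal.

340.453125

Subinterval widths: 0.25, 2.5, 0.25, 0.75, 0.75.
Left endpoints: 1.5, 1.75, 4.25, 4.5, 5.25.
h(1.5) = 7.5, h(1.75) = 10.28125, h(4.25) = 120.59375, h(4.5) = 144, h(5.25) = 232.96875.
Sum = Σ Δs_i · h(s_i).
Sum = 340.453125.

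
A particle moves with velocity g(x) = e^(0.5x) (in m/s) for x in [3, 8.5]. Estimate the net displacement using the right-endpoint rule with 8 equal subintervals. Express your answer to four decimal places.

155.0955

Δx = (8.5 − 3)/8 = 0.6875.
Right endpoints: 3.6875, 4.375, 5.0625, 5.75, 6.4375, 7.125, 7.8125, 8.5.
g(3.6875) ≈ 6.3202, g(4.375) ≈ 8.9129, g(5.0625) ≈ 12.5692, g(5.75) ≈ 17.7254, g(6.4375) ≈ 24.9969, g(7.125) ≈ 35.2512, g(7.8125) ≈ 49.7122, g(8.5) ≈ 70.1054.
Sum = Δx · [g(3.6875) + g(4.375) + g(5.0625) + ...].
Sum ≈ 155.0955.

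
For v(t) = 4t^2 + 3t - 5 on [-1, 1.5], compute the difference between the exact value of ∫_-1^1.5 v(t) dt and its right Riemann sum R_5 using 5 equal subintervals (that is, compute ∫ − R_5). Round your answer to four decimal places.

-3.5417

Exact integral: ∫_-1^1.5 v(t) dt ≈ -4.791667.
R_5 = -1.25.
Error ≈ -4.791667 − (-1.25) ≈ -3.5417.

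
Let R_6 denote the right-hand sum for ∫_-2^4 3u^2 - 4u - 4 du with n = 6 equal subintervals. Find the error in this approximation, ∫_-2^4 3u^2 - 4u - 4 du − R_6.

Exact integral: ∫_-2^4 f(u) du = 24.
R_6 = 33.
Error = 24 − 33 = -9.

-9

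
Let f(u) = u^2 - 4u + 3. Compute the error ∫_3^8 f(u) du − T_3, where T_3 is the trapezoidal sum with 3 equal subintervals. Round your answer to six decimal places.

-2.314815

Exact integral: ∫_3^8 f(u) du ≈ 66.66666667.
T_3 ≈ 68.98148148.
Error ≈ 66.66666667 − 68.98148148 ≈ -2.314815.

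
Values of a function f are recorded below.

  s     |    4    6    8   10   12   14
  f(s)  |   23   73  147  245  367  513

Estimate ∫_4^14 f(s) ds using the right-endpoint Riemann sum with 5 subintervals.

Δs = 2.
Sum = 2·[73 + 147 + 245 + 367 + 513] = 2690.

2690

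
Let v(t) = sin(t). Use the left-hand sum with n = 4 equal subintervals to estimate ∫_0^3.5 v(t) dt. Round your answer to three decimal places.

1.965

Δt = (3.5 − 0)/4 = 0.875.
Left endpoints: 0, 0.875, 1.75, 2.625.
v(0) ≈ 0.000, v(0.875) ≈ 0.768, v(1.75) ≈ 0.984, v(2.625) ≈ 0.494.
Sum = Δt · [v(0) + v(0.875) + v(1.75) + v(2.625)].
Sum ≈ 1.965.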